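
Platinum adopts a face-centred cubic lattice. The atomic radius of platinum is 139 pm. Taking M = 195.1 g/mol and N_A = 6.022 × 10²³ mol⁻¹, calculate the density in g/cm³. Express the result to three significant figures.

21.3 g/cm³

In an FCC lattice, atoms touch along the face diagonal, so √2·a = 4r, giving a = 393.2 pm = 3.932 × 10^-8 cm.
With Z = 4, ρ = Z·M/(N_A·a³) = 4 × 195.1 / (6.022 × 10²³ × 6.077 × 10^-23) = 21.33 g/cm³.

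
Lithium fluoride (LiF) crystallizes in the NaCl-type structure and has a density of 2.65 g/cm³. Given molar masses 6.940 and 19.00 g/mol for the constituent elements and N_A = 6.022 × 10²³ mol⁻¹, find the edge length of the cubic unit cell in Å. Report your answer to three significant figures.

4.02 Å

M(LiF) = 25.94 g/mol; Z = 4 formula units per cell.
a³ = Z·M/(N_A·ρ) = 4 × 25.94 / (6.022 × 10²³ × 2.65) = 6.502 × 10^-23 cm³, so a = 4.021 × 10^-8 cm = 4.02 Å.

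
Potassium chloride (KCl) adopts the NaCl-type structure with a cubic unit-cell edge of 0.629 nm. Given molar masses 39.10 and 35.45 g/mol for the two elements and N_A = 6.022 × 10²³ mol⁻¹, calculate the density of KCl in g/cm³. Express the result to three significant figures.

The NaCl-type structure contains Z = 4 formula units per cell; M(KCl) = 39.10 + 35.45 = 74.55 g/mol.
a³ = (6.290 × 10^-8 cm)³ = 2.489 × 10^-22 cm³.
ρ = 4 × 74.55 / (6.022 × 10²³ × 2.489 × 10^-22) = 1.990 g/cm³.

1.99 g/cm³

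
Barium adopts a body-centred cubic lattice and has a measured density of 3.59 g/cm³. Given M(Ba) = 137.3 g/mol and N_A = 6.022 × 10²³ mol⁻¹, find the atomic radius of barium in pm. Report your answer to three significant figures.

218 pm

For a BCC cell (Z = 2), a³ = Z·M/(N_A·ρ) = 2 × 137.3 / (6.022 × 10²³ × 3.590) = 1.270 × 10^-22 cm³, so a = 5.027 × 10^-8 cm = 502.7 pm.
Atoms touch along the body diagonal, so √3·a = 4r, so r = 0.4330 × a = 218 pm.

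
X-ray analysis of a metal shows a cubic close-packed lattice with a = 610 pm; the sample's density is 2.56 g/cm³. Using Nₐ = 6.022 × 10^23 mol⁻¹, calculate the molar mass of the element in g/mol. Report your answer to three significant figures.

87.5 g/mol

An FCC cell has Z = 4 atoms; a = 6.100 × 10^-8 cm.
M = ρ·N_A·a³/Z = 2.56 × 6.022 × 10²³ × 2.270 × 10^-22 / 4 = 87.5 g/mol.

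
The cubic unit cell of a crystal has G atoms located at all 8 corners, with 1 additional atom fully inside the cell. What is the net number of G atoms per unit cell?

Corner atoms are shared by 8 cells (1/8 each), interior atoms are unshared.
Net atoms = 8 × 1/8 + 1 = 1 + 1 = 2.

2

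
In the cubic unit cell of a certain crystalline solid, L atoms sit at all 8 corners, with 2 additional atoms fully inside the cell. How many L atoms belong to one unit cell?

Corner atoms are shared by 8 cells (1/8 each), interior atoms are unshared.
Net atoms = 8 × 1/8 + 2 = 1 + 2 = 3.

3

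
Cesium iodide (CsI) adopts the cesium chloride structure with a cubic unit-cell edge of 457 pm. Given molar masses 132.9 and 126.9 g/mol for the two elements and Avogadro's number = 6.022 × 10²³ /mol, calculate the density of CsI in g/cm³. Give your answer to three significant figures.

4.52 g/cm³

The cesium chloride structure contains Z = 1 formula unit per cell; M(CsI) = 132.9 + 126.9 = 259.8 g/mol.
a³ = (4.570 × 10^-8 cm)³ = 9.544 × 10^-23 cm³.
ρ = 1 × 259.8 / (6.022 × 10²³ × 9.544 × 10^-23) = 4.520 g/cm³.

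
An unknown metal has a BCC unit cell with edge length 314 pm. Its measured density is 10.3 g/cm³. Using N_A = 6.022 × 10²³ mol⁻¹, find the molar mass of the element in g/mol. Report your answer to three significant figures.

A BCC cell has Z = 2 atoms; a = 3.140 × 10^-8 cm.
M = ρ·N_A·a³/Z = 10.3 × 6.022 × 10²³ × 3.096 × 10^-23 / 2 = 96.0 g/mol.

96.0 g/mol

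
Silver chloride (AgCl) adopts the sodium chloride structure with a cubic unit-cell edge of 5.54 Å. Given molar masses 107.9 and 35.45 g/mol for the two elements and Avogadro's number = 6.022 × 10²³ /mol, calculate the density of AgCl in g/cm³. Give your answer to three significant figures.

The sodium chloride structure contains Z = 4 formula units per cell; M(AgCl) = 107.9 + 35.45 = 143.35 g/mol.
a³ = (5.540 × 10^-8 cm)³ = 1.700 × 10^-22 cm³.
ρ = 4 × 143.35 / (6.022 × 10²³ × 1.700 × 10^-22) = 5.600 g/cm³.

5.60 g/cm³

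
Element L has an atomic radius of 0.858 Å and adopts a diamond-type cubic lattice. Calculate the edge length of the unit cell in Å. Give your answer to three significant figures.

In a diamond cubic lattice, nearest neighbors lie along the body diagonal with √3·a = 8r.
a = 8r/√3 = 8 × 0.858 / 1.7321 = 3.96 Å.

3.96 Å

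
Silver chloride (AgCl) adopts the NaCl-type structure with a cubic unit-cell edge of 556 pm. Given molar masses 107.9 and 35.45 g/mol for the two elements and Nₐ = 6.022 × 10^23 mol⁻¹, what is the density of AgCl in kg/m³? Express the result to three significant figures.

The NaCl-type structure contains Z = 4 formula units per cell; M(AgCl) = 107.9 + 35.45 = 143.35 g/mol.
a³ = (5.560 × 10^-8 cm)³ = 1.719 × 10^-22 cm³.
ρ = 4 × 143.35 / (6.022 × 10²³ × 1.719 × 10^-22) = 5.540 g/cm³ = 5540 kg/m³.

5540 kg/m³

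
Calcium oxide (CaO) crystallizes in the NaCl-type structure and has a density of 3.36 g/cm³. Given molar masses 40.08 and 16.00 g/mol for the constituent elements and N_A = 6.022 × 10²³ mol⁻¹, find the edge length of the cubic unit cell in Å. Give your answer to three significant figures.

M(CaO) = 56.08 g/mol; Z = 4 formula units per cell.
a³ = Z·M/(N_A·ρ) = 4 × 56.08 / (6.022 × 10²³ × 3.36) = 1.109 × 10^-22 cm³, so a = 4.804 × 10^-8 cm = 4.80 Å.

4.80 Å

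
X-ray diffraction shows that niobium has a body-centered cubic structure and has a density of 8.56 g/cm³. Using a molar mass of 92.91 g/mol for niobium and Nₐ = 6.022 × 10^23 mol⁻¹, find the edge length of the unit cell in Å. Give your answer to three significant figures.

With Z = 2 atoms per BCC cell, a³ = Z·M/(N_A·ρ) = 2 × 92.91 / (6.022 × 10²³ × 8.560 g/cm³) = 3.605 × 10^-23 cm³.
a = (3.605 × 10^-23)^(1/3) = 3.303 × 10^-8 cm = 3.30 Å.

3.30 Å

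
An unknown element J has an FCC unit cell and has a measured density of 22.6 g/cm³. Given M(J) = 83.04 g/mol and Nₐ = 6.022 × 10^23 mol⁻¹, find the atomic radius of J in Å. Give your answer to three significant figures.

For an FCC cell (Z = 4), a³ = Z·M/(N_A·ρ) = 4 × 83.04 / (6.022 × 10²³ × 22.60) = 2.441 × 10^-23 cm³, so a = 2.901 × 10^-8 cm = 2.901 Å.
Atoms touch along the face diagonal, so √2·a = 4r, so r = 0.3536 × a = 1.03 Å.

1.03 Å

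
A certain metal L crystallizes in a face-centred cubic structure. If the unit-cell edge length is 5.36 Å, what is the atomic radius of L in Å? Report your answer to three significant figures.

1.90 Å

In an FCC lattice, atoms touch along the face diagonal, so √2·a = 4r.
r = √2·a/4 = 1.4142 × 5.36 / 4 = 1.90 Å.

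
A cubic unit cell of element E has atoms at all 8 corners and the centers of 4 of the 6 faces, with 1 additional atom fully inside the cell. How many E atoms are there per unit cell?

Corner atoms are shared by 8 cells (1/8 each), face atoms by 2 (1/2 each), interior atoms are unshared.
Net atoms = 8 × 1/8 + 4 × 1/2 + 1 = 1 + 2 + 1 = 4.

4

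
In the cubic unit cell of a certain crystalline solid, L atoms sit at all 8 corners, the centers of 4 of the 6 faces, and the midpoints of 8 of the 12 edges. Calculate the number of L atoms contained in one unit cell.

Corner atoms are shared by 8 cells (1/8 each), face atoms by 2 (1/2 each), edge atoms by 4 (1/4 each).
Net atoms = 8 × 1/8 + 4 × 1/2 + 8 × 1/4 = 1 + 2 + 2 = 5.

5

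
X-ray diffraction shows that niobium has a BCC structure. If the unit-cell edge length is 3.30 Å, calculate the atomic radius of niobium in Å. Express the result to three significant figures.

In a BCC lattice, atoms touch along the body diagonal, so √3·a = 4r.
r = √3·a/4 = 1.7321 × 3.30 / 4 = 1.43 Å.

1.43 Å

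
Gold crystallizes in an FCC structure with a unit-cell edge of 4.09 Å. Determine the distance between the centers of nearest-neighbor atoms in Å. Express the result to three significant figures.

In an FCC structure, atoms touch along the face diagonal, so √2·a = 4r; the nearest-neighbor distance equals 2r = 0.7071·a.
d = 0.7071 × 4.09 = 2.89 Å.

2.89 Å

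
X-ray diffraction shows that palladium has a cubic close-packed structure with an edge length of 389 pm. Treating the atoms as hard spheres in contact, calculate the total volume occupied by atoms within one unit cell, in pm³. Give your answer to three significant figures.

In an FCC lattice atoms touch along the face diagonal, so √2·a = 4r, so r = 0.3536a = 137.5 pm.
V_atoms = Z × (4/3)πr³ = 4 × (4/3)π × (137.5)³ = 4.36 × 10^7 pm³.

4.36 × 10^7 pm³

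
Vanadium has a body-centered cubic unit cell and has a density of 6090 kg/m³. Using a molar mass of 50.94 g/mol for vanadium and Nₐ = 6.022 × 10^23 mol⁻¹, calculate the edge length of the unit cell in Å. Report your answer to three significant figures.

3.03 Å

With Z = 2 atoms per BCC cell, a³ = Z·M/(N_A·ρ) = 2 × 50.94 / (6.022 × 10²³ × 6.090 g/cm³) = 2.778 × 10^-23 cm³.
a = (2.778 × 10^-23)^(1/3) = 3.029 × 10^-8 cm = 3.03 Å.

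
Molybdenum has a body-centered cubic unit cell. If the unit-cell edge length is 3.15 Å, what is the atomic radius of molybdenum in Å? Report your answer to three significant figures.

In a BCC lattice, atoms touch along the body diagonal, so √3·a = 4r.
r = √3·a/4 = 1.7321 × 3.15 / 4 = 1.36 Å.

1.36 Å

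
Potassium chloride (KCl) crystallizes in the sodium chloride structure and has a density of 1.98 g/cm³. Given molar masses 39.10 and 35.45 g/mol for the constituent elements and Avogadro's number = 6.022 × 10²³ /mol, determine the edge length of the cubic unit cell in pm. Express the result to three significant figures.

630 pm

M(KCl) = 74.55 g/mol; Z = 4 formula units per cell.
a³ = Z·M/(N_A·ρ) = 4 × 74.55 / (6.022 × 10²³ × 1.98) = 2.501 × 10^-22 cm³, so a = 6.300 × 10^-8 cm = 630 pm.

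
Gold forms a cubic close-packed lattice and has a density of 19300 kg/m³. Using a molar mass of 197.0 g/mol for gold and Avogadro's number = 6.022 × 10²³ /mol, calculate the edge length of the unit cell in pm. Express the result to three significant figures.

408 pm

With Z = 4 atoms per FCC cell, a³ = Z·M/(N_A·ρ) = 4 × 197.0 / (6.022 × 10²³ × 19.30 g/cm³) = 6.780 × 10^-23 cm³.
a = (6.780 × 10^-23)^(1/3) = 4.078 × 10^-8 cm = 408 pm.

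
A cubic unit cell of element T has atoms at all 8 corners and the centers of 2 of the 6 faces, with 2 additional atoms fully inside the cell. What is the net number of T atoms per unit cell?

4

Corner atoms are shared by 8 cells (1/8 each), face atoms by 2 (1/2 each), interior atoms are unshared.
Net atoms = 8 × 1/8 + 2 × 1/2 + 2 = 1 + 1 + 2 = 4.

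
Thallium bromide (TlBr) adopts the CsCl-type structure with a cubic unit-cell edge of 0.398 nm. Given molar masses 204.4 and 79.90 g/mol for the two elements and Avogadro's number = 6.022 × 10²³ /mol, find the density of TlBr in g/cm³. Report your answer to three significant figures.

The CsCl-type structure contains Z = 1 formula unit per cell; M(TlBr) = 204.4 + 79.90 = 284.3 g/mol.
a³ = (3.980 × 10^-8 cm)³ = 6.304 × 10^-23 cm³.
ρ = 1 × 284.3 / (6.022 × 10²³ × 6.304 × 10^-23) = 7.488 g/cm³.

7.49 g/cm³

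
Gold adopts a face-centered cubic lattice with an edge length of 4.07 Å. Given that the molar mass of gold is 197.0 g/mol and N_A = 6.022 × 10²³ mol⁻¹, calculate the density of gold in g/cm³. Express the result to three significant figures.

An FCC unit cell contains Z = 4 atoms.
Cell volume: a³ = (4.07 Å)³ = (4.070 × 10^-8 cm)³ = 6.742 × 10^-23 cm³.
ρ = Z·M/(N_A·a³) = 4 × 197.0 / (6.022 × 10²³ × 6.742 × 10^-23) = 19.41 g/cm³.

19.4 g/cm³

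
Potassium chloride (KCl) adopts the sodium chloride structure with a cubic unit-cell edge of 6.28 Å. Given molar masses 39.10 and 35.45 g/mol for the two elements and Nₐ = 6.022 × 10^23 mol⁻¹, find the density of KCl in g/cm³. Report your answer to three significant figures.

2.00 g/cm³

The sodium chloride structure contains Z = 4 formula units per cell; M(KCl) = 39.10 + 35.45 = 74.55 g/mol.
a³ = (6.280 × 10^-8 cm)³ = 2.477 × 10^-22 cm³.
ρ = 4 × 74.55 / (6.022 × 10²³ × 2.477 × 10^-22) = 1.999 g/cm³.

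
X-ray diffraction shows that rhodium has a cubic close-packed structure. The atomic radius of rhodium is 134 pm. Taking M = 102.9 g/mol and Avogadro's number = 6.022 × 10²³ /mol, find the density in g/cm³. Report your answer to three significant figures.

In an FCC lattice, atoms touch along the face diagonal, so √2·a = 4r, giving a = 379.0 pm = 3.790 × 10^-8 cm.
With Z = 4, ρ = Z·M/(N_A·a³) = 4 × 102.9 / (6.022 × 10²³ × 5.444 × 10^-23) = 12.55 g/cm³.

12.6 g/cm³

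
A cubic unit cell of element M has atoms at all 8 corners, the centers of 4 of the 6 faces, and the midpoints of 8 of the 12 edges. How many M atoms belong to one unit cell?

5

Corner atoms are shared by 8 cells (1/8 each), face atoms by 2 (1/2 each), edge atoms by 4 (1/4 each).
Net atoms = 8 × 1/8 + 4 × 1/2 + 8 × 1/4 = 1 + 2 + 2 = 5.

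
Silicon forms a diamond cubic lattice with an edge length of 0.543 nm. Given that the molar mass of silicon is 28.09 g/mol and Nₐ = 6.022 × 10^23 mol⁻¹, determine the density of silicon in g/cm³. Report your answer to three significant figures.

2.33 g/cm³

A diamond cubic unit cell contains Z = 8 atoms.
Cell volume: a³ = (0.543 nm)³ = (5.430 × 10^-8 cm)³ = 1.601 × 10^-22 cm³.
ρ = Z·M/(N_A·a³) = 8 × 28.09 / (6.022 × 10²³ × 1.601 × 10^-22) = 2.331 g/cm³.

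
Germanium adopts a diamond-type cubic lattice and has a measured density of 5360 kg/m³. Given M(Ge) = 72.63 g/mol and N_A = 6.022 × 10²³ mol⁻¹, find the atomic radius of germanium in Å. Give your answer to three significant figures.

1.22 Å

For a diamond cubic cell (Z = 8), a³ = Z·M/(N_A·ρ) = 8 × 72.63 / (6.022 × 10²³ × 5.360) = 1.800 × 10^-22 cm³, so a = 5.646 × 10^-8 cm = 5.646 Å.
Nearest neighbors lie along the body diagonal with √3·a = 8r, so r = 0.2165 × a = 1.22 Å.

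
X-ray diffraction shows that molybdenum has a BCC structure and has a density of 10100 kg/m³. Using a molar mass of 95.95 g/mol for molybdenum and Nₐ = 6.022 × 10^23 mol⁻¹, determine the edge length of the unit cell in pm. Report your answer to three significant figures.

With Z = 2 atoms per BCC cell, a³ = Z·M/(N_A·ρ) = 2 × 95.95 / (6.022 × 10²³ × 10.10 g/cm³) = 3.155 × 10^-23 cm³.
a = (3.155 × 10^-23)^(1/3) = 3.160 × 10^-8 cm = 316 pm.

316 pm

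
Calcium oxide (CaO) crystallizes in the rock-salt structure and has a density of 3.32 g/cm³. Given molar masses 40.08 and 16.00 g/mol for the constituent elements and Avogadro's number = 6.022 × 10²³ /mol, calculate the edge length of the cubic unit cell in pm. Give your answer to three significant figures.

M(CaO) = 56.08 g/mol; Z = 4 formula units per cell.
a³ = Z·M/(N_A·ρ) = 4 × 56.08 / (6.022 × 10²³ × 3.32) = 1.122 × 10^-22 cm³, so a = 4.823 × 10^-8 cm = 482 pm.

482 pm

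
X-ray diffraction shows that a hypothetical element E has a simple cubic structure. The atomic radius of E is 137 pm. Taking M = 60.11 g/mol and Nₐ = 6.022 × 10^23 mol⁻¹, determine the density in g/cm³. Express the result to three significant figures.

In a simple cubic lattice, atoms touch along the cell edge, so a = 2r, giving a = 274.0 pm = 2.740 × 10^-8 cm.
With Z = 1, ρ = Z·M/(N_A·a³) = 1 × 60.11 / (6.022 × 10²³ × 2.057 × 10^-23) = 4.852 g/cm³.

4.85 g/cm³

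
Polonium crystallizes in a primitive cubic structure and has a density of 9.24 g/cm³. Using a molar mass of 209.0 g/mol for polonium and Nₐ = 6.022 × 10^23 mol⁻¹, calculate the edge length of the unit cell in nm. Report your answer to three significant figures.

0.335 nm

With Z = 1 atom per simple cubic cell, a³ = Z·M/(N_A·ρ) = 1 × 209.0 / (6.022 × 10²³ × 9.240 g/cm³) = 3.756 × 10^-23 cm³.
a = (3.756 × 10^-23)^(1/3) = 3.349 × 10^-8 cm = 0.335 nm.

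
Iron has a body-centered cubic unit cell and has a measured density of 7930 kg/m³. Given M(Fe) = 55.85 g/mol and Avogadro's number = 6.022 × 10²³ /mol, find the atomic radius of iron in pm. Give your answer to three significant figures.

124 pm

For a BCC cell (Z = 2), a³ = Z·M/(N_A·ρ) = 2 × 55.85 / (6.022 × 10²³ × 7.930) = 2.339 × 10^-23 cm³, so a = 2.860 × 10^-8 cm = 286.0 pm.
Atoms touch along the body diagonal, so √3·a = 4r, so r = 0.4330 × a = 124 pm.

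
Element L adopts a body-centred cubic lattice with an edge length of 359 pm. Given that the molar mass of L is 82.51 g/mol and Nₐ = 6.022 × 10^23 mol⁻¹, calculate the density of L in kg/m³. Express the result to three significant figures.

5920 kg/m³

A BCC unit cell contains Z = 2 atoms.
Cell volume: a³ = (359 pm)³ = (3.590 × 10^-8 cm)³ = 4.627 × 10^-23 cm³.
ρ = Z·M/(N_A·a³) = 2 × 82.51 / (6.022 × 10²³ × 4.627 × 10^-23) = 5.923 g/cm³ = 5920 kg/m³.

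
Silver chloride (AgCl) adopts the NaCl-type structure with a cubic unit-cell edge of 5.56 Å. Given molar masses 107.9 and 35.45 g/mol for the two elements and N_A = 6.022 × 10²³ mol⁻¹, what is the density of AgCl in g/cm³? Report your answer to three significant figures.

The NaCl-type structure contains Z = 4 formula units per cell; M(AgCl) = 107.9 + 35.45 = 143.35 g/mol.
a³ = (5.560 × 10^-8 cm)³ = 1.719 × 10^-22 cm³.
ρ = 4 × 143.35 / (6.022 × 10²³ × 1.719 × 10^-22) = 5.540 g/cm³.

5.54 g/cm³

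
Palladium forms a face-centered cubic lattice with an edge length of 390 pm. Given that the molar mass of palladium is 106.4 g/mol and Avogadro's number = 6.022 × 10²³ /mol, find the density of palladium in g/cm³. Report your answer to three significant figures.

11.9 g/cm³

An FCC unit cell contains Z = 4 atoms.
Cell volume: a³ = (390 pm)³ = (3.900 × 10^-8 cm)³ = 5.932 × 10^-23 cm³.
ρ = Z·M/(N_A·a³) = 4 × 106.4 / (6.022 × 10²³ × 5.932 × 10^-23) = 11.91 g/cm³.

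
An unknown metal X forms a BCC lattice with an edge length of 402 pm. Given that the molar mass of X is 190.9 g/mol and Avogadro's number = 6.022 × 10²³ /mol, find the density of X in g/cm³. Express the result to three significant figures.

A BCC unit cell contains Z = 2 atoms.
Cell volume: a³ = (402 pm)³ = (4.020 × 10^-8 cm)³ = 6.496 × 10^-23 cm³.
ρ = Z·M/(N_A·a³) = 2 × 190.9 / (6.022 × 10²³ × 6.496 × 10^-23) = 9.759 g/cm³.

9.76 g/cm³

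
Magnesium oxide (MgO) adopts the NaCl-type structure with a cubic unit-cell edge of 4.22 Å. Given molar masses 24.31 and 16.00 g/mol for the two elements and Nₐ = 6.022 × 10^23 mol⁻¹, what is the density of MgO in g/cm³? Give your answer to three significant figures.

3.56 g/cm³

The NaCl-type structure contains Z = 4 formula units per cell; M(MgO) = 24.31 + 16.00 = 40.31 g/mol.
a³ = (4.220 × 10^-8 cm)³ = 7.515 × 10^-23 cm³.
ρ = 4 × 40.31 / (6.022 × 10²³ × 7.515 × 10^-23) = 3.563 g/cm³.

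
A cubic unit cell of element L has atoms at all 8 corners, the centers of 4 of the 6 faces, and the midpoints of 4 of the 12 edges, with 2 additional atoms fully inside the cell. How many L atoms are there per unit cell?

Corner atoms are shared by 8 cells (1/8 each), face atoms by 2 (1/2 each), edge atoms by 4 (1/4 each), interior atoms are unshared.
Net atoms = 8 × 1/8 + 4 × 1/2 + 4 × 1/4 + 2 = 1 + 2 + 1 + 2 = 6.

6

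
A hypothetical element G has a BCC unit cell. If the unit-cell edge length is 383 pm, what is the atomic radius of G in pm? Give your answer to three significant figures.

166 pm

In a BCC lattice, atoms touch along the body diagonal, so √3·a = 4r.
r = √3·a/4 = 1.7321 × 383 / 4 = 166 pm.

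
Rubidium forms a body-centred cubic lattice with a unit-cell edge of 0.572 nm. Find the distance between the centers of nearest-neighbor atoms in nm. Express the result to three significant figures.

In a BCC structure, atoms touch along the body diagonal, so √3·a = 4r; the nearest-neighbor distance equals 2r = 0.8660·a.
d = 0.8660 × 0.572 = 0.495 nm.

0.495 nm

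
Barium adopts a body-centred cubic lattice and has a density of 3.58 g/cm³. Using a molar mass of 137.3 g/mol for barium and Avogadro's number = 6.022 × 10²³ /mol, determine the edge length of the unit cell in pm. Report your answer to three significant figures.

503 pm

With Z = 2 atoms per BCC cell, a³ = Z·M/(N_A·ρ) = 2 × 137.3 / (6.022 × 10²³ × 3.580 g/cm³) = 1.274 × 10^-22 cm³.
a = (1.274 × 10^-22)^(1/3) = 5.031 × 10^-8 cm = 503 pm.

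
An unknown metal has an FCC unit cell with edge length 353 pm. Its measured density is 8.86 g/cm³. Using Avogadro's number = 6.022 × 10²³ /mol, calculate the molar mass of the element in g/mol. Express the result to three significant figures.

58.7 g/mol

An FCC cell has Z = 4 atoms; a = 3.530 × 10^-8 cm.
M = ρ·N_A·a³/Z = 8.86 × 6.022 × 10²³ × 4.399 × 10^-23 / 4 = 58.7 g/mol.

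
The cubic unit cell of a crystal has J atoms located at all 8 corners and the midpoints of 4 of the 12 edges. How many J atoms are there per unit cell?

Corner atoms are shared by 8 cells (1/8 each), edge atoms by 4 (1/4 each).
Net atoms = 8 × 1/8 + 4 × 1/4 = 1 + 1 = 2.

2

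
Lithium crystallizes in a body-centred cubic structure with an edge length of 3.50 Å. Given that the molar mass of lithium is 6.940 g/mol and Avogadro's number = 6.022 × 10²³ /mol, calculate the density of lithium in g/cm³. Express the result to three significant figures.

0.538 g/cm³

A BCC unit cell contains Z = 2 atoms.
Cell volume: a³ = (3.50 Å)³ = (3.500 × 10^-8 cm)³ = 4.288 × 10^-23 cm³.
ρ = Z·M/(N_A·a³) = 2 × 6.940 / (6.022 × 10²³ × 4.288 × 10^-23) = 0.5376 g/cm³.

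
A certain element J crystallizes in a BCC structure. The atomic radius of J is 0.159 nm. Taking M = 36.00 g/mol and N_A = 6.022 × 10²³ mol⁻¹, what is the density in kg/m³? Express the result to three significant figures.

2410 kg/m³

In a BCC lattice, atoms touch along the body diagonal, so √3·a = 4r, giving a = 0.3672 nm = 3.672 × 10^-8 cm.
With Z = 2, ρ = Z·M/(N_A·a³) = 2 × 36.00 / (6.022 × 10²³ × 4.951 × 10^-23) = 2.415 g/cm³ = 2410 kg/m³.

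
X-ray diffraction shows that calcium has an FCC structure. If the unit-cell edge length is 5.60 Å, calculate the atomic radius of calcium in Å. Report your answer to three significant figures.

In an FCC lattice, atoms touch along the face diagonal, so √2·a = 4r.
r = √2·a/4 = 1.4142 × 5.60 / 4 = 1.98 Å.

1.98 Å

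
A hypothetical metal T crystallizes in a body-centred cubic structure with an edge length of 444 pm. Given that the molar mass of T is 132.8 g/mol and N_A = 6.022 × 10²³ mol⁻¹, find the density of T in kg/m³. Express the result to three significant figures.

A BCC unit cell contains Z = 2 atoms.
Cell volume: a³ = (444 pm)³ = (4.440 × 10^-8 cm)³ = 8.753 × 10^-23 cm³.
ρ = Z·M/(N_A·a³) = 2 × 132.8 / (6.022 × 10²³ × 8.753 × 10^-23) = 5.039 g/cm³ = 5040 kg/m³.

5040 kg/m³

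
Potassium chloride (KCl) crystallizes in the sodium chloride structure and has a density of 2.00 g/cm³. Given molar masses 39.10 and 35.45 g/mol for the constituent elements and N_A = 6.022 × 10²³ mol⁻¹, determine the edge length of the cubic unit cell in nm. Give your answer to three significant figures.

M(KCl) = 74.55 g/mol; Z = 4 formula units per cell.
a³ = Z·M/(N_A·ρ) = 4 × 74.55 / (6.022 × 10²³ × 2.00) = 2.476 × 10^-22 cm³, so a = 6.279 × 10^-8 cm = 0.628 nm.

0.628 nm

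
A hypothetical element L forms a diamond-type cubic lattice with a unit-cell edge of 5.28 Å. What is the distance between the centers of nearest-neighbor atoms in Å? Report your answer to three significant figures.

2.29 Å

In a diamond cubic structure, nearest neighbors lie along the body diagonal with √3·a = 8r; the nearest-neighbor distance equals 2r = 0.4330·a.
d = 0.4330 × 5.28 = 2.29 Å.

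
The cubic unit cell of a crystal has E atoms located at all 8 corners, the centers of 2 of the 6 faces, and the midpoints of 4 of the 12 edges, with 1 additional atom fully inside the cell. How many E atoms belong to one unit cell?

Corner atoms are shared by 8 cells (1/8 each), face atoms by 2 (1/2 each), edge atoms by 4 (1/4 each), interior atoms are unshared.
Net atoms = 8 × 1/8 + 2 × 1/2 + 4 × 1/4 + 1 = 1 + 1 + 1 + 1 = 4.

4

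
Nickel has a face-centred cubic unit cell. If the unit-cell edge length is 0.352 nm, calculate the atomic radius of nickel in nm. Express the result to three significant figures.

In an FCC lattice, atoms touch along the face diagonal, so √2·a = 4r.
r = √2·a/4 = 1.4142 × 0.352 / 4 = 0.124 nm.

0.124 nm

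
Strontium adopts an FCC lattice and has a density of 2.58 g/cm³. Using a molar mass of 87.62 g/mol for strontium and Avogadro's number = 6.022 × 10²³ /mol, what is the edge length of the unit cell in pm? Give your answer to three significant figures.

609 pm

With Z = 4 atoms per FCC cell, a³ = Z·M/(N_A·ρ) = 4 × 87.62 / (6.022 × 10²³ × 2.580 g/cm³) = 2.256 × 10^-22 cm³.
a = (2.256 × 10^-22)^(1/3) = 6.087 × 10^-8 cm = 609 pm.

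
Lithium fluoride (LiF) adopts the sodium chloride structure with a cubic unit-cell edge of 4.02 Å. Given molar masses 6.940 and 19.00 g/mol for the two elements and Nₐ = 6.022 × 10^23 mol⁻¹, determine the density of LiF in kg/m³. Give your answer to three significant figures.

2650 kg/m³

The sodium chloride structure contains Z = 4 formula units per cell; M(LiF) = 6.940 + 19.00 = 25.94 g/mol.
a³ = (4.020 × 10^-8 cm)³ = 6.496 × 10^-23 cm³.
ρ = 4 × 25.94 / (6.022 × 10²³ × 6.496 × 10^-23) = 2.652 g/cm³ = 2650 kg/m³.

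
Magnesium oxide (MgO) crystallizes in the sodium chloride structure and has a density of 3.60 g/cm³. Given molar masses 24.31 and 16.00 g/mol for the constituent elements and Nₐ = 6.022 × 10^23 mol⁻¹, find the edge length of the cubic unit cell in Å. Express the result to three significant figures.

M(MgO) = 40.31 g/mol; Z = 4 formula units per cell.
a³ = Z·M/(N_A·ρ) = 4 × 40.31 / (6.022 × 10²³ × 3.60) = 7.438 × 10^-23 cm³, so a = 4.205 × 10^-8 cm = 4.21 Å.

4.21 Å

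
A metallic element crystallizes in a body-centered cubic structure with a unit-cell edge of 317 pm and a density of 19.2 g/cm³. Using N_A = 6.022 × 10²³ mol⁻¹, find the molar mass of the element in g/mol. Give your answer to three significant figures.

A BCC cell has Z = 2 atoms; a = 3.170 × 10^-8 cm.
M = ρ·N_A·a³/Z = 19.2 × 6.022 × 10²³ × 3.186 × 10^-23 / 2 = 184 g/mol.

184 g/mol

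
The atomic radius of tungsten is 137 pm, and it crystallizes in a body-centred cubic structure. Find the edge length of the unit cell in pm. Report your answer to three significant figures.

316 pm

In a BCC lattice, atoms touch along the body diagonal, so √3·a = 4r.
a = 4r/√3 = 4 × 137 / 1.7321 = 316 pm.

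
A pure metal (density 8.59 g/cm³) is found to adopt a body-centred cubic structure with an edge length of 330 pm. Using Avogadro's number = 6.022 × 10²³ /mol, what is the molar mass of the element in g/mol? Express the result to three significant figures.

92.9 g/mol

A BCC cell has Z = 2 atoms; a = 3.300 × 10^-8 cm.
M = ρ·N_A·a³/Z = 8.59 × 6.022 × 10²³ × 3.594 × 10^-23 / 2 = 92.9 g/mol.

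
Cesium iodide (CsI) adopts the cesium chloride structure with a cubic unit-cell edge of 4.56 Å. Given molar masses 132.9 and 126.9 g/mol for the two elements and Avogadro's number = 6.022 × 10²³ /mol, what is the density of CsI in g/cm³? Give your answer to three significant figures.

4.55 g/cm³

The cesium chloride structure contains Z = 1 formula unit per cell; M(CsI) = 132.9 + 126.9 = 259.8 g/mol.
a³ = (4.560 × 10^-8 cm)³ = 9.482 × 10^-23 cm³.
ρ = 1 × 259.8 / (6.022 × 10²³ × 9.482 × 10^-23) = 4.550 g/cm³.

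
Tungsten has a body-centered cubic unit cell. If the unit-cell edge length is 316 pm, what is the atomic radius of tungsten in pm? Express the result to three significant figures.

In a BCC lattice, atoms touch along the body diagonal, so √3·a = 4r.
r = √3·a/4 = 1.7321 × 316 / 4 = 137 pm.

137 pm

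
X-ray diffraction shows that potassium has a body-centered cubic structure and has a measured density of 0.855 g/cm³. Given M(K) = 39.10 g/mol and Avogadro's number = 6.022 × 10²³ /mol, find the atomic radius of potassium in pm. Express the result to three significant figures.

For a BCC cell (Z = 2), a³ = Z·M/(N_A·ρ) = 2 × 39.10 / (6.022 × 10²³ × 0.8550) = 1.519 × 10^-22 cm³, so a = 5.335 × 10^-8 cm = 533.5 pm.
Atoms touch along the body diagonal, so √3·a = 4r, so r = 0.4330 × a = 231 pm.

231 pm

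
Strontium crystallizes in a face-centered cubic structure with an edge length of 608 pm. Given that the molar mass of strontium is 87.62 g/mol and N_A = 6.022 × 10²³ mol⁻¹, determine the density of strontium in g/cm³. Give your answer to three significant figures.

An FCC unit cell contains Z = 4 atoms.
Cell volume: a³ = (608 pm)³ = (6.080 × 10^-8 cm)³ = 2.248 × 10^-22 cm³.
ρ = Z·M/(N_A·a³) = 4 × 87.62 / (6.022 × 10²³ × 2.248 × 10^-22) = 2.589 g/cm³.

2.59 g/cm³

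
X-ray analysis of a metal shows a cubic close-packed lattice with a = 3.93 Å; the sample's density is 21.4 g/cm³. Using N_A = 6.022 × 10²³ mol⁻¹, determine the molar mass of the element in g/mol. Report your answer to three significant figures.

196 g/mol

An FCC cell has Z = 4 atoms; a = 3.930 × 10^-8 cm.
M = ρ·N_A·a³/Z = 21.4 × 6.022 × 10²³ × 6.070 × 10^-23 / 4 = 196 g/mol.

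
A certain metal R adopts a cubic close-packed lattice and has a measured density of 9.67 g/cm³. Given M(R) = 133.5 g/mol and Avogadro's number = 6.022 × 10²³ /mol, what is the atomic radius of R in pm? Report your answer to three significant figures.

For an FCC cell (Z = 4), a³ = Z·M/(N_A·ρ) = 4 × 133.5 / (6.022 × 10²³ × 9.670) = 9.170 × 10^-23 cm³, so a = 4.509 × 10^-8 cm = 450.9 pm.
Atoms touch along the face diagonal, so √2·a = 4r, so r = 0.3536 × a = 159 pm.

159 pm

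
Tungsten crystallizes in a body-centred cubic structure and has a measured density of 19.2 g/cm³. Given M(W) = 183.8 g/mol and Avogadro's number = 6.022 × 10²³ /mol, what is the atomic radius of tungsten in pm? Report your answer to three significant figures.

137 pm

For a BCC cell (Z = 2), a³ = Z·M/(N_A·ρ) = 2 × 183.8 / (6.022 × 10²³ × 19.20) = 3.179 × 10^-23 cm³, so a = 3.168 × 10^-8 cm = 316.8 pm.
Atoms touch along the body diagonal, so √3·a = 4r, so r = 0.4330 × a = 137 pm.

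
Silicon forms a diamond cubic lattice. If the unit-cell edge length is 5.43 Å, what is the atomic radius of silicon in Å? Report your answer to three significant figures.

1.18 Å

In a diamond cubic lattice, nearest neighbors lie along the body diagonal with √3·a = 8r.
r = √3·a/8 = 1.7321 × 5.43 / 8 = 1.18 Å.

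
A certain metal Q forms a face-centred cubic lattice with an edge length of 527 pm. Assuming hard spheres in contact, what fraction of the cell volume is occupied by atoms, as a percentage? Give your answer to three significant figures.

74.0%

In an FCC lattice atoms touch along the face diagonal, so √2·a = 4r, so r = 0.3536a = 186.3 pm.
Packing fraction = Z·(4/3)πr³ / a³ = 4 × (4/3)π × (186.3)³ / (527)³ = 0.7405 = 74.0%.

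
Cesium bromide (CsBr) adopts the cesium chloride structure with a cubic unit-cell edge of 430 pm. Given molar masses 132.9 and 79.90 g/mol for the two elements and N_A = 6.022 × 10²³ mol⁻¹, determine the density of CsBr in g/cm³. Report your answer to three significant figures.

4.44 g/cm³

The cesium chloride structure contains Z = 1 formula unit per cell; M(CsBr) = 132.9 + 79.90 = 212.8 g/mol.
a³ = (4.300 × 10^-8 cm)³ = 7.951 × 10^-23 cm³.
ρ = 1 × 212.8 / (6.022 × 10²³ × 7.951 × 10^-23) = 4.445 g/cm³.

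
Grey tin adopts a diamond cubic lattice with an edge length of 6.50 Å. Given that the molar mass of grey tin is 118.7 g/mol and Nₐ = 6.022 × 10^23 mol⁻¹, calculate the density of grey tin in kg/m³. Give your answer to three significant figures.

A diamond cubic unit cell contains Z = 8 atoms.
Cell volume: a³ = (6.50 Å)³ = (6.500 × 10^-8 cm)³ = 2.746 × 10^-22 cm³.
ρ = Z·M/(N_A·a³) = 8 × 118.7 / (6.022 × 10²³ × 2.746 × 10^-22) = 5.742 g/cm³ = 5740 kg/m³.

5740 kg/m³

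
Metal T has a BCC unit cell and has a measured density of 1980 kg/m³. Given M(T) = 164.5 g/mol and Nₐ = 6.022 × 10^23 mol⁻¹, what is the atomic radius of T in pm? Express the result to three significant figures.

For a BCC cell (Z = 2), a³ = Z·M/(N_A·ρ) = 2 × 164.5 / (6.022 × 10²³ × 1.980) = 2.759 × 10^-22 cm³, so a = 6.510 × 10^-8 cm = 651.0 pm.
Atoms touch along the body diagonal, so √3·a = 4r, so r = 0.4330 × a = 282 pm.

282 pm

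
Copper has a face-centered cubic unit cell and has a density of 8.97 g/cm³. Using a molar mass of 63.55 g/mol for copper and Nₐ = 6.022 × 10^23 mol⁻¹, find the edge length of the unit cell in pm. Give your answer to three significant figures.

361 pm

With Z = 4 atoms per FCC cell, a³ = Z·M/(N_A·ρ) = 4 × 63.55 / (6.022 × 10²³ × 8.970 g/cm³) = 4.706 × 10^-23 cm³.
a = (4.706 × 10^-23)^(1/3) = 3.610 × 10^-8 cm = 361 pm.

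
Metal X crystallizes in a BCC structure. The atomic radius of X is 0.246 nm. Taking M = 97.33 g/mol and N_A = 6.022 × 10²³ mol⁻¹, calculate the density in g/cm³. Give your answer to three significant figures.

1.76 g/cm³

In a BCC lattice, atoms touch along the body diagonal, so √3·a = 4r, giving a = 0.5681 nm = 5.681 × 10^-8 cm.
With Z = 2, ρ = Z·M/(N_A·a³) = 2 × 97.33 / (6.022 × 10²³ × 1.834 × 10^-22) = 1.763 g/cm³.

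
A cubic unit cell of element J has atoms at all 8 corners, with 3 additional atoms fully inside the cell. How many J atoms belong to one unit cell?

4

Corner atoms are shared by 8 cells (1/8 each), interior atoms are unshared.
Net atoms = 8 × 1/8 + 3 = 1 + 3 = 4.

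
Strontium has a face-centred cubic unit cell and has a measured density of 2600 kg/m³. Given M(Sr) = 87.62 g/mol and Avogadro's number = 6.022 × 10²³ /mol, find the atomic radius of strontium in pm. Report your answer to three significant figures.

215 pm

For an FCC cell (Z = 4), a³ = Z·M/(N_A·ρ) = 4 × 87.62 / (6.022 × 10²³ × 2.600) = 2.238 × 10^-22 cm³, so a = 6.072 × 10^-8 cm = 607.2 pm.
Atoms touch along the face diagonal, so √2·a = 4r, so r = 0.3536 × a = 215 pm.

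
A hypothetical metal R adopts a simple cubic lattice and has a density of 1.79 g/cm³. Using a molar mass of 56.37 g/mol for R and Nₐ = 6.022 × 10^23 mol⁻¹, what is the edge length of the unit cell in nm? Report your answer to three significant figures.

0.374 nm

With Z = 1 atom per simple cubic cell, a³ = Z·M/(N_A·ρ) = 1 × 56.37 / (6.022 × 10²³ × 1.790 g/cm³) = 5.229 × 10^-23 cm³.
a = (5.229 × 10^-23)^(1/3) = 3.740 × 10^-8 cm = 0.374 nm.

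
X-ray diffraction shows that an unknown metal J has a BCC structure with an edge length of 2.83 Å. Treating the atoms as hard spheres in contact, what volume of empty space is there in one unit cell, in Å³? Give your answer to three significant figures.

7.25 Å³

In a BCC lattice atoms touch along the body diagonal, so √3·a = 4r, so r = 0.4330a = 1.225 Å.
V_cell = a³ = 22.67 Å³; V_atoms = 2 × (4/3)πr³ = 15.42 Å³.
Empty space = 22.67 − 15.42 = 7.25 Å³.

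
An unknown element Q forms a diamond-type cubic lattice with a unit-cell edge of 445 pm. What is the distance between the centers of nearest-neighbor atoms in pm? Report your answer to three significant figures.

193 pm

In a diamond cubic structure, nearest neighbors lie along the body diagonal with √3·a = 8r; the nearest-neighbor distance equals 2r = 0.4330·a.
d = 0.4330 × 445 = 193 pm.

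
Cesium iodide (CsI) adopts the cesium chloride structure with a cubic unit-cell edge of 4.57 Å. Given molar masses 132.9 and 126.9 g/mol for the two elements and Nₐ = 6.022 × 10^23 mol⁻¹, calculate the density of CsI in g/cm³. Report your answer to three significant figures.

The cesium chloride structure contains Z = 1 formula unit per cell; M(CsI) = 132.9 + 126.9 = 259.8 g/mol.
a³ = (4.570 × 10^-8 cm)³ = 9.544 × 10^-23 cm³.
ρ = 1 × 259.8 / (6.022 × 10²³ × 9.544 × 10^-23) = 4.520 g/cm³.

4.52 g/cm³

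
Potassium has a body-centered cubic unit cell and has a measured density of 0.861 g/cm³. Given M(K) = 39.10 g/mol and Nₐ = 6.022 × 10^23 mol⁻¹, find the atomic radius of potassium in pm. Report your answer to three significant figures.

230 pm

For a BCC cell (Z = 2), a³ = Z·M/(N_A·ρ) = 2 × 39.10 / (6.022 × 10²³ × 0.8610) = 1.508 × 10^-22 cm³, so a = 5.323 × 10^-8 cm = 532.3 pm.
Atoms touch along the body diagonal, so √3·a = 4r, so r = 0.4330 × a = 230 pm.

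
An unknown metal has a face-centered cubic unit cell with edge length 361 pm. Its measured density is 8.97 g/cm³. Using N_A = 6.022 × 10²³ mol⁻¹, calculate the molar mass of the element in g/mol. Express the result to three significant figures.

63.5 g/mol

An FCC cell has Z = 4 atoms; a = 3.610 × 10^-8 cm.
M = ρ·N_A·a³/Z = 8.97 × 6.022 × 10²³ × 4.705 × 10^-23 / 4 = 63.5 g/mol.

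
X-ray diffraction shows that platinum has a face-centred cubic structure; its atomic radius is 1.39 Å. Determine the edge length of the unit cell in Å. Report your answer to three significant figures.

3.93 Å

In an FCC lattice, atoms touch along the face diagonal, so √2·a = 4r.
a = 4r/√2 = 4 × 1.39 / 1.4142 = 3.93 Å.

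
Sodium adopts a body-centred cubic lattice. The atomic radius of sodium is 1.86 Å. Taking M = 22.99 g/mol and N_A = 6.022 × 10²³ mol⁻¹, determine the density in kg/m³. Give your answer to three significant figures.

In a BCC lattice, atoms touch along the body diagonal, so √3·a = 4r, giving a = 4.295 Å = 4.295 × 10^-8 cm.
With Z = 2, ρ = Z·M/(N_A·a³) = 2 × 22.99 / (6.022 × 10²³ × 7.926 × 10^-23) = 0.9634 g/cm³ = 963 kg/m³.

963 kg/m³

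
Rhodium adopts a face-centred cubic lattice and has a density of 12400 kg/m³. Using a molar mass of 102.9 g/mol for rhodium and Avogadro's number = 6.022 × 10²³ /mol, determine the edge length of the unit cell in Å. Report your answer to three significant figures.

3.81 Å

With Z = 4 atoms per FCC cell, a³ = Z·M/(N_A·ρ) = 4 × 102.9 / (6.022 × 10²³ × 12.40 g/cm³) = 5.512 × 10^-23 cm³.
a = (5.512 × 10^-23)^(1/3) = 3.806 × 10^-8 cm = 3.81 Å.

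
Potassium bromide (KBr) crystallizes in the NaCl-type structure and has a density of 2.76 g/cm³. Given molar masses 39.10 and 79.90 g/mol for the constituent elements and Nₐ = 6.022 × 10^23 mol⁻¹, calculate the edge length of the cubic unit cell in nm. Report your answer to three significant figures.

0.659 nm

M(KBr) = 119.0 g/mol; Z = 4 formula units per cell.
a³ = Z·M/(N_A·ρ) = 4 × 119.0 / (6.022 × 10²³ × 2.76) = 2.864 × 10^-22 cm³, so a = 6.592 × 10^-8 cm = 0.659 nm.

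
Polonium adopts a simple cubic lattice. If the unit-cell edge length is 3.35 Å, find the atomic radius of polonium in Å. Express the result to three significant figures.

1.68 Å

In a simple cubic lattice, atoms touch along the cell edge, so a = 2r.
r = a/2 = 3.35/2 = 1.68 Å.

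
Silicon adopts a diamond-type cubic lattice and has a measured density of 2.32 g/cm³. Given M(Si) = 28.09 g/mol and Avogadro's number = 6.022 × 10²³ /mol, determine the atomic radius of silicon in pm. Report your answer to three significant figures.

For a diamond cubic cell (Z = 8), a³ = Z·M/(N_A·ρ) = 8 × 28.09 / (6.022 × 10²³ × 2.320) = 1.608 × 10^-22 cm³, so a = 5.438 × 10^-8 cm = 543.8 pm.
Nearest neighbors lie along the body diagonal with √3·a = 8r, so r = 0.2165 × a = 118 pm.

118 pm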